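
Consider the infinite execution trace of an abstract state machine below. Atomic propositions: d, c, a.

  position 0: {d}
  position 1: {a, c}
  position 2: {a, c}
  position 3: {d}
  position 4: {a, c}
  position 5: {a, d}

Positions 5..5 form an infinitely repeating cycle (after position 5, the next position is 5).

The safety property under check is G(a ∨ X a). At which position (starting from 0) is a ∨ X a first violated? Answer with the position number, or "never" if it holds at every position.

a ∨ X a holds at every position 0..5, and those are all the positions the trace ever visits, so the invariant G(a ∨ X a) is never violated.

never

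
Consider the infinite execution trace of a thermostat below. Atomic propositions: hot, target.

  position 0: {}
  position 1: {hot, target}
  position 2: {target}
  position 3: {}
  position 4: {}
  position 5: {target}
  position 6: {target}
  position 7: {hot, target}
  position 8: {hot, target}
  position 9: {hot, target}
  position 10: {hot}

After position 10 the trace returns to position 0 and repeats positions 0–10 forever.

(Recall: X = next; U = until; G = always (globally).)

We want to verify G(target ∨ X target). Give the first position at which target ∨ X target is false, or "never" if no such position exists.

3

Check target ∨ X target at each position in order: 0 ✓, 1 ✓, 2 ✓.
At position 3 the labels are {} and the next position 4 has {}, so target ∨ X target is false there. This is the first violation.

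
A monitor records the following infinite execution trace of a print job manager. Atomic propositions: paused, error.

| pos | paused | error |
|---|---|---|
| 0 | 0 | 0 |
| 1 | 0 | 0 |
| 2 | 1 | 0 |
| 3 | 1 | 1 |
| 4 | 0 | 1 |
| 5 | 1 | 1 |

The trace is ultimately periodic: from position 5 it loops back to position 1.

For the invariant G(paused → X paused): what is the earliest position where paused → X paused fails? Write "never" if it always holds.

Check paused → X paused at each position in order: 0 ✓, 1 ✓, 2 ✓.
At position 3 the labels are {error, paused} and the next position 4 has {error}, so paused → X paused is false there. This is the first violation.

3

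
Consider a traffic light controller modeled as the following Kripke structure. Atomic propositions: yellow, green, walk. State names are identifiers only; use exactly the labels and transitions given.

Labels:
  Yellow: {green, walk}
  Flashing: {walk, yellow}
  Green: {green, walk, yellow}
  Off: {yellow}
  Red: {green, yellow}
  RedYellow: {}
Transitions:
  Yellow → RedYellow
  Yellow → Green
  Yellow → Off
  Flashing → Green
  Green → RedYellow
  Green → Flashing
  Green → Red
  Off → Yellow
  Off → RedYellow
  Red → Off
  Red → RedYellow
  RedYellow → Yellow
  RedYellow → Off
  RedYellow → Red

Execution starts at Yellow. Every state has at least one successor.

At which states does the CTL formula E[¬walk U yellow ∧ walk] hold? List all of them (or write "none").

States satisfying ¬walk: {Off, Red, RedYellow}.
States satisfying yellow ∧ walk: {Flashing, Green}.
States satisfying E[¬walk U yellow ∧ walk]: {Flashing, Green}.

{Flashing, Green}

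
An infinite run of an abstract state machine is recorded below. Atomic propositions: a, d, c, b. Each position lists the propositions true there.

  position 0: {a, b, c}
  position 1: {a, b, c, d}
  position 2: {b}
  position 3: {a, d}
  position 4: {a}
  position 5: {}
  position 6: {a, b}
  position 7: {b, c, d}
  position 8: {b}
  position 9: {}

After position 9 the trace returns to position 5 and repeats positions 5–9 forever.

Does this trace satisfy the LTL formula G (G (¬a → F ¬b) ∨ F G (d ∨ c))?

G (¬a → F ¬b) ∨ F G (d ∨ c) holds at every position 0..9, and those are all positions ever visited, so G (G (¬a → F ¬b) ∨ F G (d ∨ c)) holds.

Satisfied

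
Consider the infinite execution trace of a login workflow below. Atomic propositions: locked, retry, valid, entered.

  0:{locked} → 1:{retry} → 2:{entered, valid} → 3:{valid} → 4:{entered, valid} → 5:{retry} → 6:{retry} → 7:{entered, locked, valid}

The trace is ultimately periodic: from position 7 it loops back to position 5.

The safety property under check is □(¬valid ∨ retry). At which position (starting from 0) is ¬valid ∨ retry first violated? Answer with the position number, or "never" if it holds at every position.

Check ¬valid ∨ retry at each position in order: 0 ✓, 1 ✓.
At position 2 the labels are {entered, valid}, so ¬valid ∨ retry is false there. This is the first violation.

2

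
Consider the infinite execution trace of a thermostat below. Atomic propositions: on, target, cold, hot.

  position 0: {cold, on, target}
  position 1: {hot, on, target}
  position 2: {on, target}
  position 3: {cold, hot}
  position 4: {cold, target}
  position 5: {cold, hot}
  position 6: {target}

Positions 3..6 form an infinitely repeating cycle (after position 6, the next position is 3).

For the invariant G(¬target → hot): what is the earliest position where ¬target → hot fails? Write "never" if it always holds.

never

¬target → hot holds at every position 0..6, and those are all the positions the trace ever visits, so the invariant G(¬target → hot) is never violated.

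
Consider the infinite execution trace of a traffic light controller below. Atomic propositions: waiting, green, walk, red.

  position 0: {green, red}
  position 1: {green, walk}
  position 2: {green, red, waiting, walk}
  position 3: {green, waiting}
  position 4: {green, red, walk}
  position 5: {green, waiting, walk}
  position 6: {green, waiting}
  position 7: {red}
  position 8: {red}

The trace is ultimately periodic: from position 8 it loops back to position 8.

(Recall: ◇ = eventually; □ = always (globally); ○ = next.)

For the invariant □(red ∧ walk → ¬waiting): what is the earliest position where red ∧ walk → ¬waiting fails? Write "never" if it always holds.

Check red ∧ walk → ¬waiting at each position in order: 0 ✓, 1 ✓.
At position 2 the labels are {green, red, waiting, walk}, so red ∧ walk → ¬waiting is false there. This is the first violation.

2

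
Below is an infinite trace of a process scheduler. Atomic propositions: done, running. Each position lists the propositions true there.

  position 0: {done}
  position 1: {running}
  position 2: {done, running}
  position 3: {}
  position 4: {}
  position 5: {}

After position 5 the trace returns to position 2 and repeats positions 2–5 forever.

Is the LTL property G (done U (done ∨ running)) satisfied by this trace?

Does not hold

done U (done ∨ running) must hold at every position from 0 onward. It fails at position 3, so G (done U (done ∨ running)) is false.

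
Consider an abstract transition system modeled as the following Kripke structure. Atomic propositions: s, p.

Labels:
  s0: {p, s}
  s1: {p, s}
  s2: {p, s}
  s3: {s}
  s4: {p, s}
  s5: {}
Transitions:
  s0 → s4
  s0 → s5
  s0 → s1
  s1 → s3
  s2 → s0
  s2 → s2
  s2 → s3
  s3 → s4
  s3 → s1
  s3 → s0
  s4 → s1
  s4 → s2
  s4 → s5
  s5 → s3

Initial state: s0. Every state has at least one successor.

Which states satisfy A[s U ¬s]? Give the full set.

States satisfying s: {s0, s1, s2, s3, s4}.
States satisfying ¬s: {s5}.
States satisfying A[s U ¬s]: {s5}.

{s5}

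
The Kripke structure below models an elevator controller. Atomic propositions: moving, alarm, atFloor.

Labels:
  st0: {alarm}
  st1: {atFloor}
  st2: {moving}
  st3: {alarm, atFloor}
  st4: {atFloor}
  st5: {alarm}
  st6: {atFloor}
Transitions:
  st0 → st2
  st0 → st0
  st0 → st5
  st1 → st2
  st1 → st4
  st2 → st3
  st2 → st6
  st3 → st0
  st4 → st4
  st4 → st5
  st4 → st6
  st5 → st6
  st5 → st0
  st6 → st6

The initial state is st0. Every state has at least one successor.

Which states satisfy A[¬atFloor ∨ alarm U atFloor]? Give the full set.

{st1, st2, st3, st4, st6}

States satisfying ¬atFloor ∨ alarm: {st0, st2, st3, st5}.
States satisfying atFloor: {st1, st3, st4, st6}.
States satisfying A[¬atFloor ∨ alarm U atFloor]: {st1, st2, st3, st4, st6}.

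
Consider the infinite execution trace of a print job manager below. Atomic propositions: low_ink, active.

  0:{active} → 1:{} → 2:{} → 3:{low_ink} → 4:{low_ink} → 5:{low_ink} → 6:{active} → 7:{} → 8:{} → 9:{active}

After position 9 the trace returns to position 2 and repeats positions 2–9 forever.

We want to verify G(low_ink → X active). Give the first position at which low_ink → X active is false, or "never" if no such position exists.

3

Check low_ink → X active at each position in order: 0 ✓, 1 ✓, 2 ✓.
At position 3 the labels are {low_ink} and the next position 4 has {low_ink}, so low_ink → X active is false there. This is the first violation.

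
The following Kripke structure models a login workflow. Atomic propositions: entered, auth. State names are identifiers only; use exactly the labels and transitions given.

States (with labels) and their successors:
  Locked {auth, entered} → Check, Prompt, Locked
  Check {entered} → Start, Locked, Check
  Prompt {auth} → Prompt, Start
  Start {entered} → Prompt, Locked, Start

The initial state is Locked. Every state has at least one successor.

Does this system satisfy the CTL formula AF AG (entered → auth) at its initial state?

States satisfying AG (entered → auth): ∅.
States satisfying AF AG (entered → auth): ∅.
There is a path from Locked along which AG (entered → auth) never holds.
Locked ∉ Sat(AF AG (entered → auth)).

No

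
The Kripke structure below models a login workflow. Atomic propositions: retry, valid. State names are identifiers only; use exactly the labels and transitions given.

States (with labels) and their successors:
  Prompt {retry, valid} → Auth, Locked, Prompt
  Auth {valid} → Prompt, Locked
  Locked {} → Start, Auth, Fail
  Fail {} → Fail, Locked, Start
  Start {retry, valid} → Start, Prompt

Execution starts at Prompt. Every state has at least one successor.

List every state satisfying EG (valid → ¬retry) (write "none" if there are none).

{Auth, Locked, Fail}

States satisfying valid → ¬retry: {Auth, Locked, Fail}.
States satisfying EG (valid → ¬retry): {Auth, Locked, Fail}.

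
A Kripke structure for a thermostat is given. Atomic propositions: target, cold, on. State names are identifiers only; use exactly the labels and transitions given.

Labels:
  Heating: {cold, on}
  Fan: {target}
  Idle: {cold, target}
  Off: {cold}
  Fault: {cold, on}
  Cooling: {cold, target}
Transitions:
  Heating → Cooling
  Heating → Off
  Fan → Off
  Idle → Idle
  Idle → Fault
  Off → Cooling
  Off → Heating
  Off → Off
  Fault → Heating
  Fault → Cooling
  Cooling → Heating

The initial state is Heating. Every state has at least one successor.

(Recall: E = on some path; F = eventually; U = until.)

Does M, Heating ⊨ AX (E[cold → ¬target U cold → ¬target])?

States satisfying E[cold → ¬target U cold → ¬target]: {Heating, Fan, Off, Fault}.
States satisfying AX (E[cold → ¬target U cold → ¬target]): {Fan, Cooling}.
Heating ∉ Sat(AX (E[cold → ¬target U cold → ¬target])).

No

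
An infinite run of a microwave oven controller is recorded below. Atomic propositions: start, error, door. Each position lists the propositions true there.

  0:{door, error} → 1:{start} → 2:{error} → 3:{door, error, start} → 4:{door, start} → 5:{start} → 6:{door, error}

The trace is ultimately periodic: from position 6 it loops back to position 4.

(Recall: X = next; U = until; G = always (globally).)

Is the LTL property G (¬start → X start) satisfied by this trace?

Holds

¬start → X start holds at every position 0..6, and those are all positions ever visited, so G (¬start → X start) holds.
Positions where ¬start holds: 0, 2, 6.
Check X start at each: 0→ok, 2→ok, 6→ok.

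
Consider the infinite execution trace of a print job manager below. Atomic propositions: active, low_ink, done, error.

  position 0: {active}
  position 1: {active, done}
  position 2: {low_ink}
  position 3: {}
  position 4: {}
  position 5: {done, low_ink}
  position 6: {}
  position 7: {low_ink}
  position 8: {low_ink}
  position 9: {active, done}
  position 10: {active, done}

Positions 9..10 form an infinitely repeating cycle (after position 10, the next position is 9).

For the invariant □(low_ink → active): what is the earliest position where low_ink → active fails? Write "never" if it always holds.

2

Check low_ink → active at each position in order: 0 ✓, 1 ✓.
At position 2 the labels are {low_ink}, so low_ink → active is false there. This is the first violation.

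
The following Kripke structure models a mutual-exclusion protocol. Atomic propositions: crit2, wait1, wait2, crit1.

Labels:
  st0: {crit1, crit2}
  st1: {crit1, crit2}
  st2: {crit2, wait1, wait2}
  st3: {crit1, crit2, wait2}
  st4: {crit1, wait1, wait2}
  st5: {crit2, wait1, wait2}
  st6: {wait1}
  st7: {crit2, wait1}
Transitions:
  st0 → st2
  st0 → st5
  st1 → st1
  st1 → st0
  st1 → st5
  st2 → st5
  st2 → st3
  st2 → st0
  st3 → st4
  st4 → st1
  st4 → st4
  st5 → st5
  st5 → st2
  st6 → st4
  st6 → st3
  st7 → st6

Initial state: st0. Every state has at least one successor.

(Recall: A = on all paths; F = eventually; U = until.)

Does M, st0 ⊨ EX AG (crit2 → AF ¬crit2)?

Violated

States satisfying AG (crit2 → AF ¬crit2): ∅.
States satisfying EX AG (crit2 → AF ¬crit2): ∅.
No suitable path/successor from st0 witnesses the formula.
st0 ∉ Sat(EX AG (crit2 → AF ¬crit2)).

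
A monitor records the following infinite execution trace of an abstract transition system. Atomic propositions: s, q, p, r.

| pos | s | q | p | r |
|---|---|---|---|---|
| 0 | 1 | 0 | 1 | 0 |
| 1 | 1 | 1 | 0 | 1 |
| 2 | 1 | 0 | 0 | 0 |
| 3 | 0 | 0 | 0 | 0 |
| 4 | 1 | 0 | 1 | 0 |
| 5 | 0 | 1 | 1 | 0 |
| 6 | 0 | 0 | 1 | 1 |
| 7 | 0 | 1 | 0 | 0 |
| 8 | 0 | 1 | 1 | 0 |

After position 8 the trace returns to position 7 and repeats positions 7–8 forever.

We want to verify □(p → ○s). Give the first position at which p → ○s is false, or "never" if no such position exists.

Check p → ○s at each position in order: 0 ✓, 1 ✓, 2 ✓, 3 ✓.
At position 4 the labels are {p, s} and the next position 5 has {p, q}, so p → ○s is false there. This is the first violation.

4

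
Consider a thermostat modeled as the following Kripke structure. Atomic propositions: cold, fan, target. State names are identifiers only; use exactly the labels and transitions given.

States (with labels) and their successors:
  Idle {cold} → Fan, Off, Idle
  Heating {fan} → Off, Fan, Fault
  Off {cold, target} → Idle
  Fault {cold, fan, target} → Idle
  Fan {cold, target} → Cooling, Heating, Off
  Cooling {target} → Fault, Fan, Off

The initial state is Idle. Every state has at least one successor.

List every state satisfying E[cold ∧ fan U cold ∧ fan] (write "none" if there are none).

{Fault}

States satisfying cold ∧ fan: {Fault}.
States satisfying E[cold ∧ fan U cold ∧ fan]: {Fault}.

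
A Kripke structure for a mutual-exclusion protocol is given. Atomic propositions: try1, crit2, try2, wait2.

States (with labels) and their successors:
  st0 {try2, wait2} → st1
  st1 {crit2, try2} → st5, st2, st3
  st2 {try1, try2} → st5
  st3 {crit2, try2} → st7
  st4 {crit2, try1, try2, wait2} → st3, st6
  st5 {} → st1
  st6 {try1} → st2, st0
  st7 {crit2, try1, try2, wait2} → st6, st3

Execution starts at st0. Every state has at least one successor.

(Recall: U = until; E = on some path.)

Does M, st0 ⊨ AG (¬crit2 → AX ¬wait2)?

No

States satisfying ¬crit2 → AX ¬wait2: {st0, st1, st2, st3, st4, st5, st7}.
States satisfying AG (¬crit2 → AX ¬wait2): ∅.
st6 is reachable from st0 and violates ¬crit2 → AX ¬wait2, so AG fails at st0.
st0 ∉ Sat(AG (¬crit2 → AX ¬wait2)).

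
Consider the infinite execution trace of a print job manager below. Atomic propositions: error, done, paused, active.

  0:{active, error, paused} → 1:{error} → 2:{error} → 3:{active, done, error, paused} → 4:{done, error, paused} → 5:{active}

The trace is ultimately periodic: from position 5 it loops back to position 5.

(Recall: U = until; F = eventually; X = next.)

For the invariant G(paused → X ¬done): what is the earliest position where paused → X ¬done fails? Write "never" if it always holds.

Check paused → X ¬done at each position in order: 0 ✓, 1 ✓, 2 ✓.
At position 3 the labels are {active, done, error, paused} and the next position 4 has {done, error, paused}, so paused → X ¬done is false there. This is the first violation.

3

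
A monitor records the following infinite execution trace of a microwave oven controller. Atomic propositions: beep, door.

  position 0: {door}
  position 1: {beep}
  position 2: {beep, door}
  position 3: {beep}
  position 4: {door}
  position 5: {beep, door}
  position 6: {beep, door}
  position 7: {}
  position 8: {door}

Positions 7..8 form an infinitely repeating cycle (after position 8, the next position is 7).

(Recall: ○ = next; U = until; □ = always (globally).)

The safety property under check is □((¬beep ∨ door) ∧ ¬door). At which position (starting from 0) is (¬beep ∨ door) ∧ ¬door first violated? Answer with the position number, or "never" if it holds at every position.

0

At position 0 the labels are {door}, so (¬beep ∨ door) ∧ ¬door is false there. This is the first violation.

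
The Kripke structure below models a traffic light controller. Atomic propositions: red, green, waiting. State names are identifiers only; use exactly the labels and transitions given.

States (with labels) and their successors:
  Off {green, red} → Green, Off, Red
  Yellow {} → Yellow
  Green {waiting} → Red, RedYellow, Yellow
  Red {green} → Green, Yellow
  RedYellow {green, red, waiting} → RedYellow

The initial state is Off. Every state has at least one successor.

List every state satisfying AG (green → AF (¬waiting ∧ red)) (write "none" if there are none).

States satisfying green → AF (¬waiting ∧ red): {Off, Yellow, Green}.
States satisfying AG (green → AF (¬waiting ∧ red)): {Yellow}.

{Yellow}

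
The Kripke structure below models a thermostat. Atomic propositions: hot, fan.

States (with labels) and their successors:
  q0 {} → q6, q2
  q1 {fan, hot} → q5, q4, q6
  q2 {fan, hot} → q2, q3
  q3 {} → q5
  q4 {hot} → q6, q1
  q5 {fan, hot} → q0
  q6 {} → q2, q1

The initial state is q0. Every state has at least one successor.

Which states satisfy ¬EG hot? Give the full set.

{q0, q3, q5, q6}

States satisfying hot: {q1, q2, q4, q5}.
States satisfying EG hot: {q1, q2, q4}.
States satisfying ¬EG hot: {q0, q3, q5, q6}.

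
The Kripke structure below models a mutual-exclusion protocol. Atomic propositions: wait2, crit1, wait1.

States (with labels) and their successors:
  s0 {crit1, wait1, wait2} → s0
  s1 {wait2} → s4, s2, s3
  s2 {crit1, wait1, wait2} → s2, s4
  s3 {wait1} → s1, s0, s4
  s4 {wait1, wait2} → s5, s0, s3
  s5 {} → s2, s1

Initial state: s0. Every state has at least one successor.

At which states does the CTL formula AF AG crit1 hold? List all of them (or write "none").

States satisfying AG crit1: {s0}.
States satisfying AF AG crit1: {s0}.

{s0}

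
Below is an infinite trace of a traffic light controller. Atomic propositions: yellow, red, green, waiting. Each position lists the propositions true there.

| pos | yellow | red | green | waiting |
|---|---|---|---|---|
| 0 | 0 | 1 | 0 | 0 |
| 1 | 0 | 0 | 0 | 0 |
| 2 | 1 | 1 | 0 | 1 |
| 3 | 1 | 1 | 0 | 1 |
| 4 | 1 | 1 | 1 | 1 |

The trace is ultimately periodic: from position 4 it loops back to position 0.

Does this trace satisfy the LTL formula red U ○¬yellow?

Walking from position 0: ○¬yellow first holds at position 0, and red holds at every earlier position along the way, so red U ○¬yellow holds.

Yes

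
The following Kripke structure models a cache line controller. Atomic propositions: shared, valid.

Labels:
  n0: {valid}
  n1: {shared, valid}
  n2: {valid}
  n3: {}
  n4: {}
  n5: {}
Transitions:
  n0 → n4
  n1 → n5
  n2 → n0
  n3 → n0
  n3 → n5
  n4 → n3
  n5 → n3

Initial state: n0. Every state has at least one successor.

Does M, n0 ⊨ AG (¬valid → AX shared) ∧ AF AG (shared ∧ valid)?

Does not hold

States satisfying ¬valid → AX shared: {n0, n1, n2}.
States satisfying AG (¬valid → AX shared): ∅.
States satisfying AG (shared ∧ valid): ∅.
States satisfying AF AG (shared ∧ valid): ∅.
States satisfying AG (¬valid → AX shared) ∧ AF AG (shared ∧ valid): ∅.
n0 ∉ Sat(AG (¬valid → AX shared) ∧ AF AG (shared ∧ valid)).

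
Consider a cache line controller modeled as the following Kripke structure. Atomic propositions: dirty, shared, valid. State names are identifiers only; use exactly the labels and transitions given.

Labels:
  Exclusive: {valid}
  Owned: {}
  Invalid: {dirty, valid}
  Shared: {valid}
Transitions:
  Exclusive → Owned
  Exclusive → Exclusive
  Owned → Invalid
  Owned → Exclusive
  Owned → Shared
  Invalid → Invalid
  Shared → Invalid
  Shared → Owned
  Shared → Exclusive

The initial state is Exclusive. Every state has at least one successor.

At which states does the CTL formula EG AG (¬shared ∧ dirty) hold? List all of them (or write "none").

{Invalid}

States satisfying AG (¬shared ∧ dirty): {Invalid}.
States satisfying EG AG (¬shared ∧ dirty): {Invalid}.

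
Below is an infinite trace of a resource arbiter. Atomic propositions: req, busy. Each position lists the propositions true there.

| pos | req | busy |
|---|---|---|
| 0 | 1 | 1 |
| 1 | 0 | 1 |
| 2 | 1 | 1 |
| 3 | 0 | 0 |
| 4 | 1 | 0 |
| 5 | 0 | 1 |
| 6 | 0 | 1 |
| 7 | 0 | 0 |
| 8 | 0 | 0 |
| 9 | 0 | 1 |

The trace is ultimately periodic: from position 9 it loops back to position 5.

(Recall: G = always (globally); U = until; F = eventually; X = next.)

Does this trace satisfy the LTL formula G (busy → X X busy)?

No

busy → X X busy must hold at every position from 0 onward. It fails at position 1, so G (busy → X X busy) is false.
Positions where busy holds: 0, 1, 2, 5, 6, 9.
Check X X busy at each: 0→ok, 1→fails, 2→fails, 5→fails, 6→fails, 9→ok.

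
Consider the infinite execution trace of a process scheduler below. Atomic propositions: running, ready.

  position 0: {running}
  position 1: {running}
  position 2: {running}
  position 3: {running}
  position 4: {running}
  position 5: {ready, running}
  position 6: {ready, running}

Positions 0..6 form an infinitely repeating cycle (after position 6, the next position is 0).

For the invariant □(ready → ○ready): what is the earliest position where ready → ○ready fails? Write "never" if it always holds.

6

Check ready → ○ready at each position in order: 0 ✓, 1 ✓, 2 ✓, 3 ✓, 4 ✓, 5 ✓.
At position 6 the labels are {ready, running} and the next position 0 has {running}, so ready → ○ready is false there. This is the first violation.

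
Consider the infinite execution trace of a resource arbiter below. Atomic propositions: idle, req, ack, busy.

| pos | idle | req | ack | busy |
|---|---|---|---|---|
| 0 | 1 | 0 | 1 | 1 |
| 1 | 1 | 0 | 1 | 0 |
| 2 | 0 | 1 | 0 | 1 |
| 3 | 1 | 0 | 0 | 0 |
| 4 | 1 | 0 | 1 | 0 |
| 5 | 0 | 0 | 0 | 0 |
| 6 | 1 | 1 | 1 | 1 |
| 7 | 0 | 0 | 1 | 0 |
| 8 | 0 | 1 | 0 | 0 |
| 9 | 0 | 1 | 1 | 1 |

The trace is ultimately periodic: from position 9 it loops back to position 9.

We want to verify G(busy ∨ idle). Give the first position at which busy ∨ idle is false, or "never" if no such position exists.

5

Check busy ∨ idle at each position in order: 0 ✓, 1 ✓, 2 ✓, 3 ✓, 4 ✓.
At position 5 the labels are {}, so busy ∨ idle is false there. This is the first violation.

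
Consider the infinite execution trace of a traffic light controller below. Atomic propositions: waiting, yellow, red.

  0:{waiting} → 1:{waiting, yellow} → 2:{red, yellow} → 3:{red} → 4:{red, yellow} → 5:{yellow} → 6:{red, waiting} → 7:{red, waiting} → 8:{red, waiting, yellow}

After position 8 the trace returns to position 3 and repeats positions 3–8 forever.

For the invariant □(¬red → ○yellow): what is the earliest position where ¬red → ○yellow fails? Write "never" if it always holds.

5

Check ¬red → ○yellow at each position in order: 0 ✓, 1 ✓, 2 ✓, 3 ✓, 4 ✓.
At position 5 the labels are {yellow} and the next position 6 has {red, waiting}, so ¬red → ○yellow is false there. This is the first violation.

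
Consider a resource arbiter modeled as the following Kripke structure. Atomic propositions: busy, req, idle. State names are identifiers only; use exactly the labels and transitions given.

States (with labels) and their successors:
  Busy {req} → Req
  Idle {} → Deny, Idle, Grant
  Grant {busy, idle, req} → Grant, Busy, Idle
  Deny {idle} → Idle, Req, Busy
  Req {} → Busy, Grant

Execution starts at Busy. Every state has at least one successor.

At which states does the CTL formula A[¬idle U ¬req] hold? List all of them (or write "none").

States satisfying ¬idle: {Busy, Idle, Req}.
States satisfying ¬req: {Idle, Deny, Req}.
States satisfying A[¬idle U ¬req]: {Busy, Idle, Deny, Req}.

{Busy, Idle, Deny, Req}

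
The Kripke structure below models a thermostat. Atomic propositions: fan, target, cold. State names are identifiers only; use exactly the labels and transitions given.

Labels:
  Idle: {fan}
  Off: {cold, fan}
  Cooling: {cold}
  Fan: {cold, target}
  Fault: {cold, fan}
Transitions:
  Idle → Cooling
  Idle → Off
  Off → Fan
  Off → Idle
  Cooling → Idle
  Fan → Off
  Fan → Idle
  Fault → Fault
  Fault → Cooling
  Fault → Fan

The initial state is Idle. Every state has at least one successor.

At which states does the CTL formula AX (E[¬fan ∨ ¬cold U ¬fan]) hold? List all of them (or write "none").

States satisfying E[¬fan ∨ ¬cold U ¬fan]: {Idle, Cooling, Fan}.
States satisfying AX (E[¬fan ∨ ¬cold U ¬fan]): {Off, Cooling}.

{Off, Cooling}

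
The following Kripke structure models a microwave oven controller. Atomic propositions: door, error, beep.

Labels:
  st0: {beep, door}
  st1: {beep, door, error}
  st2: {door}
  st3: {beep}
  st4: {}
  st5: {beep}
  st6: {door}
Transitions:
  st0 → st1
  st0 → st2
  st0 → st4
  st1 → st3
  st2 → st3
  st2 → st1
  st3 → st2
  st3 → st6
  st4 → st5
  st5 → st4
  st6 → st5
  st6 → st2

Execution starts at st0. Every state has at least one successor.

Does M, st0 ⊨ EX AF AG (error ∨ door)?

States satisfying AF AG (error ∨ door): ∅.
States satisfying EX AF AG (error ∨ door): ∅.
No suitable path/successor from st0 witnesses the formula.
st0 ∉ Sat(EX AF AG (error ∨ door)).

Does not hold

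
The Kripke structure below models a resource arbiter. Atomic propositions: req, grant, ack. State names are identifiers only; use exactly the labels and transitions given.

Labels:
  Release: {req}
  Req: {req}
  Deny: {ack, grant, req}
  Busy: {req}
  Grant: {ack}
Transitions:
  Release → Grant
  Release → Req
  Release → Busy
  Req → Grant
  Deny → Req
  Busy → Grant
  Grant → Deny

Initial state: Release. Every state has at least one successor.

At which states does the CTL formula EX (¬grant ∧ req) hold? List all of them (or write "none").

{Release, Deny}

States satisfying ¬grant ∧ req: {Release, Req, Busy}.
States satisfying EX (¬grant ∧ req): {Release, Deny}.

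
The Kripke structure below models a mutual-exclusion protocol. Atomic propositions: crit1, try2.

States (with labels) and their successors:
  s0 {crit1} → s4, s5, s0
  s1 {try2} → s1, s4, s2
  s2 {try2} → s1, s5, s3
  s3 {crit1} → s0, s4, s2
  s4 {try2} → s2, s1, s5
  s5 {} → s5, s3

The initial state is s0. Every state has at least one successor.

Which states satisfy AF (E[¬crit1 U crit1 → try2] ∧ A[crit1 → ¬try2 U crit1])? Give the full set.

States satisfying AF (E[¬crit1 U crit1 → try2] ∧ A[crit1 → ¬try2 U crit1]): ∅.

none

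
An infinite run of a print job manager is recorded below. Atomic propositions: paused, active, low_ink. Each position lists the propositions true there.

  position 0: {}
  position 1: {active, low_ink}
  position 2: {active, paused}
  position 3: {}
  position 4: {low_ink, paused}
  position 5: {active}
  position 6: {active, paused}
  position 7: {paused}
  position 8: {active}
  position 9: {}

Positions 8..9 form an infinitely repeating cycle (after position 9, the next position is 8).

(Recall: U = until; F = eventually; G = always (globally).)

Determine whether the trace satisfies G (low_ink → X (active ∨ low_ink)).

low_ink → X (active ∨ low_ink) holds at every position 0..9, and those are all positions ever visited, so G (low_ink → X (active ∨ low_ink)) holds.
Positions where low_ink holds: 1, 4.
Check X (active ∨ low_ink) at each: 1→ok, 4→ok.

Yes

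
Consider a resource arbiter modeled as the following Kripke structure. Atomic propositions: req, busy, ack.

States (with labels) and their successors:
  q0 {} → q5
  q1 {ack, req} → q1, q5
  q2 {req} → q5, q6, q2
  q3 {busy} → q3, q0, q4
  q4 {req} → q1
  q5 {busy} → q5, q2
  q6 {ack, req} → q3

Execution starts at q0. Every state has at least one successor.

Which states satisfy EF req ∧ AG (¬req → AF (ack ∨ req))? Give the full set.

States satisfying req: {q1, q2, q4, q6}.
States satisfying EF req: {q0, q1, q2, q3, q4, q5, q6}.
States satisfying ¬req → AF (ack ∨ req): {q1, q2, q4, q6}.
States satisfying AG (¬req → AF (ack ∨ req)): ∅.
States satisfying EF req ∧ AG (¬req → AF (ack ∨ req)): ∅.

none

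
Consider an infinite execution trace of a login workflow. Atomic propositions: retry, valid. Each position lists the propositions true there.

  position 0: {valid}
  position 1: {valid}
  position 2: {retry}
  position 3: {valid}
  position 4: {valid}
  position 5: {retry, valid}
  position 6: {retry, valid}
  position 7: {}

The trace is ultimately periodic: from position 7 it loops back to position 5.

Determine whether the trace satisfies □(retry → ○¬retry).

retry → ○¬retry must hold at every position from 0 onward. It fails at position 5, so □(retry → ○¬retry) is false.
Positions where retry holds: 2, 5, 6.
Check ○¬retry at each: 2→ok, 5→fails, 6→ok.

No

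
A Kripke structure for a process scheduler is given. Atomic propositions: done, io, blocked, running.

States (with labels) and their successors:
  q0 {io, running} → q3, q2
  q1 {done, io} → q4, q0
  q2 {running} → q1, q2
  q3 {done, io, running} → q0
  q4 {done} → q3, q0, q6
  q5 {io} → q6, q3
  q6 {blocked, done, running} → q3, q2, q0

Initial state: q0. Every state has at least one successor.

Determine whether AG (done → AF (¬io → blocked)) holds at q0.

States satisfying done → AF (¬io → blocked): {q0, q1, q2, q3, q4, q5, q6}.
States satisfying AG (done → AF (¬io → blocked)): {q0, q1, q2, q3, q4, q5, q6}.
Every state reachable from q0 satisfies done → AF (¬io → blocked).
q0 ∈ Sat(AG (done → AF (¬io → blocked))).

Yes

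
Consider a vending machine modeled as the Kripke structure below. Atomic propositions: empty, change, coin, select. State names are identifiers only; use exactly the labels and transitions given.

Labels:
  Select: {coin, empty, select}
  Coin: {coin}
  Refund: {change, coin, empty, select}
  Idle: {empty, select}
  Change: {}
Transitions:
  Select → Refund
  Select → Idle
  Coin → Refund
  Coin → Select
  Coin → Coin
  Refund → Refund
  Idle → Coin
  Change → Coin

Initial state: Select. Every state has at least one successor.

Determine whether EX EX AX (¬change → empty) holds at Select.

Satisfied

States satisfying EX AX (¬change → empty): {Select, Coin, Refund}.
States satisfying EX EX AX (¬change → empty): {Select, Coin, Refund, Idle, Change}.
Select ∈ Sat(EX EX AX (¬change → empty)).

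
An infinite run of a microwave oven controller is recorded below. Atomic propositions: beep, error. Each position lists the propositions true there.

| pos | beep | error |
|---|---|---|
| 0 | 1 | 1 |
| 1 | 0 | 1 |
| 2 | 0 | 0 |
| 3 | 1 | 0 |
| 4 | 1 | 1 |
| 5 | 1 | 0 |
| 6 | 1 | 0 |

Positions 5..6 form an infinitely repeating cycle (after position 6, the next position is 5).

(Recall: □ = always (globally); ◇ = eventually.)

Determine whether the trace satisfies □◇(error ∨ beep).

◇(error ∨ beep) holds at every position 0..6, and those are all positions ever visited, so □◇(error ∨ beep) holds.

Yes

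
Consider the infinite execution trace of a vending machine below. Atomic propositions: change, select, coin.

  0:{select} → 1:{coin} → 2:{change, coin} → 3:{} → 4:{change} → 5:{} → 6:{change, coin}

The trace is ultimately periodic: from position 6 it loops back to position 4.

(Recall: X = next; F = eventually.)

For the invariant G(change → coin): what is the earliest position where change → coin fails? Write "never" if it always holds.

Check change → coin at each position in order: 0 ✓, 1 ✓, 2 ✓, 3 ✓.
At position 4 the labels are {change}, so change → coin is false there. This is the first violation.

4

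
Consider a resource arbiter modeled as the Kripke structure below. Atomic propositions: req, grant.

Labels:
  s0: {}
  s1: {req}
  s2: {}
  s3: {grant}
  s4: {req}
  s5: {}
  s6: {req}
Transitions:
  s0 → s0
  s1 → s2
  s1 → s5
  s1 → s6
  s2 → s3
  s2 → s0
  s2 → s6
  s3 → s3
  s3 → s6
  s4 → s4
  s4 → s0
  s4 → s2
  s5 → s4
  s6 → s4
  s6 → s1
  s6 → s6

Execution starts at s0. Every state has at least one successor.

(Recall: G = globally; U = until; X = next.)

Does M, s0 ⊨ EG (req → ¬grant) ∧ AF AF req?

No

States satisfying req → ¬grant: {s0, s1, s2, s3, s4, s5, s6}.
States satisfying EG (req → ¬grant): {s0, s1, s2, s3, s4, s5, s6}.
States satisfying AF req: {s1, s4, s5, s6}.
States satisfying AF AF req: {s1, s4, s5, s6}.
States satisfying EG (req → ¬grant) ∧ AF AF req: {s1, s4, s5, s6}.
s0 ∉ Sat(EG (req → ¬grant) ∧ AF AF req).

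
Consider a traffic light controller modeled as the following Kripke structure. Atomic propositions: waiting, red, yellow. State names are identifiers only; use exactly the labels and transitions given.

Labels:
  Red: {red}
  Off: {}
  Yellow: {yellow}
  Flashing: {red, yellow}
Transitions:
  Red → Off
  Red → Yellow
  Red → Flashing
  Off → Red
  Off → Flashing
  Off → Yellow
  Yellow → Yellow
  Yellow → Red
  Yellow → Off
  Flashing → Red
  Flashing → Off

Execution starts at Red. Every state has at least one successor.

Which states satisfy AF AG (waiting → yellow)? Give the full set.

{Red, Off, Yellow, Flashing}

States satisfying AG (waiting → yellow): {Red, Off, Yellow, Flashing}.
States satisfying AF AG (waiting → yellow): {Red, Off, Yellow, Flashing}.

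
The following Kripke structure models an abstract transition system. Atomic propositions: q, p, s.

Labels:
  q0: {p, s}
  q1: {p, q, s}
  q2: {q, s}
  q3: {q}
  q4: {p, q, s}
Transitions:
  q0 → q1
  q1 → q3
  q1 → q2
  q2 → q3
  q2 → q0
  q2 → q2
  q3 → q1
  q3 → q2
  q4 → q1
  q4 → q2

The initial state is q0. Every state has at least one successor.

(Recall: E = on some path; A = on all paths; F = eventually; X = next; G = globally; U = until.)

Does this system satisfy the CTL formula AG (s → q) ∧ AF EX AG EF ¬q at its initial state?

Violated

States satisfying s → q: {q1, q2, q3, q4}.
States satisfying AG (s → q): ∅.
States satisfying EX AG EF ¬q: {q0, q1, q2, q3, q4}.
States satisfying AF EX AG EF ¬q: {q0, q1, q2, q3, q4}.
States satisfying AG (s → q) ∧ AF EX AG EF ¬q: ∅.
q0 ∉ Sat(AG (s → q) ∧ AF EX AG EF ¬q).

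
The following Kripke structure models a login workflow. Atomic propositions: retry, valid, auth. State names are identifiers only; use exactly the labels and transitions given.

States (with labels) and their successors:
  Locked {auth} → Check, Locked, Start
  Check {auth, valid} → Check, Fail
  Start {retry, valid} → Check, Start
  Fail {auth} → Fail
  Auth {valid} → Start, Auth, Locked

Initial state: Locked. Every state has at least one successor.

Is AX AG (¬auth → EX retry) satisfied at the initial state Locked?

Yes

States satisfying AG (¬auth → EX retry): {Locked, Check, Start, Fail, Auth}.
States satisfying AX AG (¬auth → EX retry): {Locked, Check, Start, Fail, Auth}.
Locked ∈ Sat(AX AG (¬auth → EX retry)).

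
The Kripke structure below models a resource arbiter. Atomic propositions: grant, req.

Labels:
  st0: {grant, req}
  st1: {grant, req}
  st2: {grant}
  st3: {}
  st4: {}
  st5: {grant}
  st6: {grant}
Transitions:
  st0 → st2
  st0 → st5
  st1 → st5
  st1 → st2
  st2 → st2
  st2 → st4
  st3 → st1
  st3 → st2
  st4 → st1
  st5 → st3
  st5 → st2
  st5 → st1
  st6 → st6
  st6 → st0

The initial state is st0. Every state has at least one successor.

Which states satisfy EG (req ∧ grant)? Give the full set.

none

States satisfying req ∧ grant: {st0, st1}.
States satisfying EG (req ∧ grant): ∅.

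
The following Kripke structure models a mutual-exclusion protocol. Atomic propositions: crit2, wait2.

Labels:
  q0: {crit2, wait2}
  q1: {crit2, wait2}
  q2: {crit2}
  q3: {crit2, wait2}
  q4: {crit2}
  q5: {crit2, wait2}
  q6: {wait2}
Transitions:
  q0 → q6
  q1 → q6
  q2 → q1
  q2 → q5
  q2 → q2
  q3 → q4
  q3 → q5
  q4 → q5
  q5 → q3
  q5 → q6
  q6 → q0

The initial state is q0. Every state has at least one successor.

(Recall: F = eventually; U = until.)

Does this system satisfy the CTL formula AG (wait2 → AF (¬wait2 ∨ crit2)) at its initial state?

Yes

States satisfying wait2 → AF (¬wait2 ∨ crit2): {q0, q1, q2, q3, q4, q5, q6}.
States satisfying AG (wait2 → AF (¬wait2 ∨ crit2)): {q0, q1, q2, q3, q4, q5, q6}.
Every state reachable from q0 satisfies wait2 → AF (¬wait2 ∨ crit2).
q0 ∈ Sat(AG (wait2 → AF (¬wait2 ∨ crit2))).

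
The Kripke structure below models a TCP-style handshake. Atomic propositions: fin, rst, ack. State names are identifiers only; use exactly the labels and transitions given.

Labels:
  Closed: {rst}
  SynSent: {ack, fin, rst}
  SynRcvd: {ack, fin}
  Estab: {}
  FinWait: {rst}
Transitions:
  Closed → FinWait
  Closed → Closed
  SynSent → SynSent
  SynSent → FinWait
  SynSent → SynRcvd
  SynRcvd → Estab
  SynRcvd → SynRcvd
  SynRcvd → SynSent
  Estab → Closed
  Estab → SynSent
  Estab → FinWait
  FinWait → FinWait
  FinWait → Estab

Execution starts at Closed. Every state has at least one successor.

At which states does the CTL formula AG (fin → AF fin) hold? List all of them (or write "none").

States satisfying fin → AF fin: {Closed, SynSent, SynRcvd, Estab, FinWait}.
States satisfying AG (fin → AF fin): {Closed, SynSent, SynRcvd, Estab, FinWait}.

{Closed, SynSent, SynRcvd, Estab, FinWait}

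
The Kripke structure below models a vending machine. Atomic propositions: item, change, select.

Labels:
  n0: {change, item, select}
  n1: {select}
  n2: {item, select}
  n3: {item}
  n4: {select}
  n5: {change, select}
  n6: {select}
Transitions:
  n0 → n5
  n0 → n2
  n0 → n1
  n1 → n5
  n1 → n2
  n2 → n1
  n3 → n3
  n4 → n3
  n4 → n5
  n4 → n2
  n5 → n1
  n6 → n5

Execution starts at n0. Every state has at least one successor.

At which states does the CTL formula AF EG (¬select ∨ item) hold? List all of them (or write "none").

States satisfying EG (¬select ∨ item): {n3}.
States satisfying AF EG (¬select ∨ item): {n3}.

{n3}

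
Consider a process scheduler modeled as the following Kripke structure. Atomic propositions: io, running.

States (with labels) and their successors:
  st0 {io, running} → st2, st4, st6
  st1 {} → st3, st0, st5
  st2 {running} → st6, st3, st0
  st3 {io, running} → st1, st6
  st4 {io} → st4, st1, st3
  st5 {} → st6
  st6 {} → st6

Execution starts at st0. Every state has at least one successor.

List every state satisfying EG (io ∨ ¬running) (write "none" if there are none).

States satisfying io ∨ ¬running: {st0, st1, st3, st4, st5, st6}.
States satisfying EG (io ∨ ¬running): {st0, st1, st3, st4, st5, st6}.

{st0, st1, st3, st4, st5, st6}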